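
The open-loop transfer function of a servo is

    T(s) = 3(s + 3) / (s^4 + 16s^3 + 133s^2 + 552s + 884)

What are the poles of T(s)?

The poles are the roots of the denominator s^4 + 16s^3 + 133s^2 + 552s + 884 = 0.
No real roots exist; factor into two real quadratics: (s^2 + 8s + 17)(s^2 + 8s + 52) = 0.
Each quadratic gives a conjugate pair via the quadratic formula.

s = -4 + j, -4 - j, -4 + 6j, -4 - 6j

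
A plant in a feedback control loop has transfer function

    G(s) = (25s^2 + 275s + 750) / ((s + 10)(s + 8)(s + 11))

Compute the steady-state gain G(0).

Set s = 0: G(0) = (750) / (880) = 75/88.

G(0) = 75/88 ≈ 0.8523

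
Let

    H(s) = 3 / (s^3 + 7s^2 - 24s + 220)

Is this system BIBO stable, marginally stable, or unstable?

unstable

The denominator s^3 + 7s^2 - 24s + 220 factors as (s + 11)(s^2 - 4s + 20), giving poles at s = -11, 2 ± 4j.
Since the pole(s) at s = 2 ± 4j lie in the right half-plane, the system is unstable.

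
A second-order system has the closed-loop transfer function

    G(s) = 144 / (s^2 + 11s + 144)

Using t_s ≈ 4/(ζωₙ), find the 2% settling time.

t_s ≈ 0.7273 s

Comparing s^2 + 11s + 144 to s^2 + 2ζωₙs + ωₙ²: ωₙ = 12 rad/s and ζ = 11/(2·12) ≈ 0.4583.
ζωₙ = 11/2 = 5.5, so t_s ≈ 4/(ζωₙ) = 4/5.5 ≈ 0.7273 s.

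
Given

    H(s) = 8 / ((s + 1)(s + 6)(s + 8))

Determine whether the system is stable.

stable

The poles can be read from the denominator factors: s = -1, -6, -8.
Since all poles lie strictly in the left half-plane, the system is stable.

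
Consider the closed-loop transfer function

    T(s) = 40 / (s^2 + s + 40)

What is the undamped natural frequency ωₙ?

ωₙ ≈ 6.325 rad/s

Compare the denominator to the standard form s^2 + 2ζωₙs + ωₙ².
ωₙ² = 40, so ωₙ = √40 ≈ 6.325 rad/s.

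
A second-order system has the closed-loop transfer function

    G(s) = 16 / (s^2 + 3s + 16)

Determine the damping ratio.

Compare the denominator to the standard form s^2 + 2ζωₙs + ωₙ².
ωₙ² = 16, so ωₙ = 4 rad/s.
2ζωₙ = 3, so ζ = 3/(2·4) = 0.375.
With ζ = 0.375 the response is underdamped.

ζ = 0.375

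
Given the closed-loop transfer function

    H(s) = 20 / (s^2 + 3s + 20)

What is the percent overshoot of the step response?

%OS ≈ 32.7%

Comparing s^2 + 3s + 20 to s^2 + 2ζωₙs + ωₙ²: ωₙ = √20 ≈ 4.472 rad/s and ζ = 3/(2·√20) ≈ 0.3354.
%OS = 100·exp(−πζ/√(1−ζ²)) = 100·exp(−π·0.3354/√(1−0.3354²)) ≈ 32.7%.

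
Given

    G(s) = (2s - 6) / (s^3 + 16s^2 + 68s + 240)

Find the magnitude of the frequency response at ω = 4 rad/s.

|G(j4)| ≈ 0.04794

Substitute s = j4: numerator = -6 + j8, denominator = -16 + j208.
|G(j4)| = |-6 + j8| / |-16 + j208| = 10 / 208.61 ≈ 0.04794.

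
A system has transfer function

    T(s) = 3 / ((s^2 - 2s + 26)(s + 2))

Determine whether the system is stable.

unstable

The poles can be read from the denominator factors: s = 1 + 5j, 1 - 5j, -2.
Since the pole(s) at s = 1 ± 5j lie in the right half-plane, the system is unstable.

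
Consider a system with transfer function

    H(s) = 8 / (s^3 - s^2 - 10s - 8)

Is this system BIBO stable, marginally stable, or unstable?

The denominator s^3 - s^2 - 10s - 8 factors as (s - 4)(s + 2)(s + 1), giving poles at s = 4, -2, -1.
Since the pole(s) at s = 4 lie in the right half-plane, the system is unstable.

unstable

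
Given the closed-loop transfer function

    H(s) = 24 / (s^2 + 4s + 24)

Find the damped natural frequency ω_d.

ω_d ≈ 4.472 rad/s

Comparing s^2 + 4s + 24 to s^2 + 2ζωₙs + ωₙ²: ωₙ = √24 ≈ 4.899 rad/s and ζ = 4/(2·√24) ≈ 0.4082.
ζωₙ = 4/2 = 2, so ω_d = ωₙ√(1−ζ²) = √(ωₙ² − (ζωₙ)²) = √(24 − 2²) = √20 ≈ 4.472 rad/s.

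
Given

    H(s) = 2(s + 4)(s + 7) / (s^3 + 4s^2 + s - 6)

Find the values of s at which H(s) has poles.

The poles are the roots of the denominator s^3 + 4s^2 + s - 6 = 0.
Trying s = -2: the polynomial evaluates to 0, so (s + 2) is a factor.
Dividing out leaves s^2 + 2s - 3 = 0.
Factoring the quadratic: (s - 1)(s + 3) = 0.

s = -2, 1, -3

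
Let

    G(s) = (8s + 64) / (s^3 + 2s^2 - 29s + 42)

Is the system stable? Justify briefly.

unstable

The denominator s^3 + 2s^2 - 29s + 42 factors as (s + 7)(s - 3)(s - 2), giving poles at s = -7, 3, 2.
Since the pole(s) at s = 3, 2 lie in the right half-plane, the system is unstable.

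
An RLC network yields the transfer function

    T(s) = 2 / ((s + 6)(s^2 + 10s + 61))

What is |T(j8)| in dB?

Substitute s = j8: numerator = 2, denominator = -658 + j456.
|T(j8)| = |2| / |-658 + j456| = 2 / 800.56 ≈ 0.002498.
In decibels: 20·log₁₀(0.002498) ≈ -52.0 dB.

|T(j8)|_dB ≈ -52.0 dB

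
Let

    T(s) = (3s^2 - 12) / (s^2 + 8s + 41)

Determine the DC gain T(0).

T(0) = -12/41 ≈ -0.2927

Set s = 0: T(0) = (-12) / (41) = -12/41.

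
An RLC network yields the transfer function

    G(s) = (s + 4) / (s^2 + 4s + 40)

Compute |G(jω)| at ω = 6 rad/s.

|G(j6)| ≈ 0.2964

Substitute s = j6: numerator = 4 + j6, denominator = 4 + j24.
|G(j6)| = |4 + j6| / |4 + j24| = 7.2111 / 24.331 ≈ 0.2964.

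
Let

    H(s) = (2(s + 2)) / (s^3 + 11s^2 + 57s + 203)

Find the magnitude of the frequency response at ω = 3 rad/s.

Substitute s = j3: numerator = 4 + j6, denominator = 104 + j144.
|H(j3)| = |4 + j6| / |104 + j144| = 7.2111 / 177.63 ≈ 0.04060.

|H(j3)| ≈ 0.04060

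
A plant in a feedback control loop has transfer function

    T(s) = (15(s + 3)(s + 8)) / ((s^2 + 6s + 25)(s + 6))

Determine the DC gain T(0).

T(0) = 12/5 ≈ 2.400

At s = 0 each factor (s + a) contributes a and each (s^2 + bs + c) contributes c.
T(0) = 15·(3) · (8) / ((25) · (6)) = 360/150 = 12/5.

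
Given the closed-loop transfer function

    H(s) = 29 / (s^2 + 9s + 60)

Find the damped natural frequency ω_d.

Comparing s^2 + 9s + 60 to s^2 + 2ζωₙs + ωₙ²: ωₙ = √60 ≈ 7.746 rad/s and ζ = 9/(2·√60) ≈ 0.5809.
ζωₙ = 9/2 = 4.5, so ω_d = ωₙ√(1−ζ²) = √(ωₙ² − (ζωₙ)²) = √(60 − 4.5²) = √39.75 ≈ 6.305 rad/s.

ω_d ≈ 6.305 rad/s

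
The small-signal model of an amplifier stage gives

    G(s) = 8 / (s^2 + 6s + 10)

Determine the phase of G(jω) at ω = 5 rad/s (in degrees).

At s = j5: numerator = 8, denominator = -15 + j30.
∠G = ∠num − ∠den = 0° − (116.57°) = -116.6°.

∠G(j5) ≈ -116.6°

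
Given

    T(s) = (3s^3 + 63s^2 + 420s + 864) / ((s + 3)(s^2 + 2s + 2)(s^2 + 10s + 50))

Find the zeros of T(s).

s = -4, -8, -9

Set the numerator to zero: 3s^3 + 63s^2 + 420s + 864 = 0, i.e. 3·(s^3 + 21s^2 + 140s + 288) = 0.
Factoring: (s + 4)(s + 8)(s + 9) = 0.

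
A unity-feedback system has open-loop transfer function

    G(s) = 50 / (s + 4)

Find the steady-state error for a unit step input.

G(s) has no poles at the origin.
This is a Type 0 system. Kp = lim_{s→0} G(s) = 50/4 = 25/2.
e_ss = 1/(1 + Kp) = 1/(1 + 25/2) = 2/27 ≈ 0.07407.

e_ss = 0.07407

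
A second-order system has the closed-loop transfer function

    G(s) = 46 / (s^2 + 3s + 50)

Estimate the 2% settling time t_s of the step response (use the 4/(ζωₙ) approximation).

t_s ≈ 2.667 s

Comparing s^2 + 3s + 50 to s^2 + 2ζωₙs + ωₙ²: ωₙ = √50 ≈ 7.071 rad/s and ζ = 3/(2·√50) ≈ 0.2121.
ζωₙ = 3/2 = 1.5, so t_s ≈ 4/(ζωₙ) = 4/1.5 ≈ 2.667 s.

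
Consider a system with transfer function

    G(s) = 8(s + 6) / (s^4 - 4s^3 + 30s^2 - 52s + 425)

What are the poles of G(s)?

The poles are the roots of the denominator s^4 - 4s^3 + 30s^2 - 52s + 425 = 0.
No real roots exist; factor into two real quadratics: (s^2 - 6s + 25)(s^2 + 2s + 17) = 0.
Each quadratic gives a conjugate pair via the quadratic formula.

s = 3 ± 4j, -1 ± 4j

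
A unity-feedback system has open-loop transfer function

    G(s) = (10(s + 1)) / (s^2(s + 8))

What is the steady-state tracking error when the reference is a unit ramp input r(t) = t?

e_ss = 0

G(s) has 2 poles at the origin.
This is a Type 2 system; for a ramp input the steady-state error is zero.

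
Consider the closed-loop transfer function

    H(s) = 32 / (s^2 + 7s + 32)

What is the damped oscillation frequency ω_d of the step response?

Comparing s^2 + 7s + 32 to s^2 + 2ζωₙs + ωₙ²: ωₙ = √32 ≈ 5.657 rad/s and ζ = 7/(2·√32) ≈ 0.6187.
ζωₙ = 7/2 = 3.5, so ω_d = ωₙ√(1−ζ²) = √(ωₙ² − (ζωₙ)²) = √(32 − 3.5²) = √19.75 ≈ 4.444 rad/s.

ω_d ≈ 4.444 rad/s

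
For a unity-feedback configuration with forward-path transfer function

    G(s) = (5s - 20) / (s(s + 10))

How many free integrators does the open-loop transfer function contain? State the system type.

The denominator has 1 factor of s at the origin (free integrator), so this is a Type 1 system.

Type 1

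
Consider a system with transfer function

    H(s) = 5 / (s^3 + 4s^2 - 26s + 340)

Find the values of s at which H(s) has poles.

The poles are the roots of the denominator s^3 + 4s^2 - 26s + 340 = 0.
Trying s = -10: the polynomial evaluates to 0, so (s + 10) is a factor.
Dividing out leaves s^2 - 6s + 34 = 0.
The quadratic formula then gives s = 3 ± 5j.

s = 3 + 5j, 3 - 5j, -10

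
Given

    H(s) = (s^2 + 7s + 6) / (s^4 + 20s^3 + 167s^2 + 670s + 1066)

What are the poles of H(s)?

s = -5 ± j, -5 ± 4j

The poles are the roots of the denominator s^4 + 20s^3 + 167s^2 + 670s + 1066 = 0.
No real roots exist; factor into two real quadratics: (s^2 + 10s + 26)(s^2 + 10s + 41) = 0.
Each quadratic gives a conjugate pair via the quadratic formula.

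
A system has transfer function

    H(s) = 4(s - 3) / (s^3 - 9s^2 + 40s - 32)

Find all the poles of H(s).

s = 4 + 4j, 4 - 4j, 1

The poles are the roots of the denominator s^3 - 9s^2 + 40s - 32 = 0.
Trying s = 1: the polynomial evaluates to 0, so (s - 1) is a factor.
Dividing out leaves s^2 - 8s + 32 = 0.
The quadratic formula then gives s = 4 ± 4j.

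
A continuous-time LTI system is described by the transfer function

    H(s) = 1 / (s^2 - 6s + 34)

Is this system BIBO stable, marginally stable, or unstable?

The denominator s^2 - 6s + 34 factors as (s^2 - 6s + 34), giving poles at s = 3 + 5j, 3 - 5j.
Since the pole(s) at s = 3 + 5j, 3 - 5j lie in the right half-plane, the system is unstable.

unstable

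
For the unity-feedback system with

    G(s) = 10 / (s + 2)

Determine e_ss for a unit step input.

G(s) has no poles at the origin.
This is a Type 0 system. Kp = lim_{s→0} G(s) = 10/2 = 5.
e_ss = 1/(1 + Kp) = 1/(1 + 5) = 1/6 ≈ 0.1667.

e_ss = 0.1667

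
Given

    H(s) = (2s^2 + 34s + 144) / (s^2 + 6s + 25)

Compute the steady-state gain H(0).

H(0) = 144/25 ≈ 5.760

Set s = 0: H(0) = (144) / (25) = 144/25.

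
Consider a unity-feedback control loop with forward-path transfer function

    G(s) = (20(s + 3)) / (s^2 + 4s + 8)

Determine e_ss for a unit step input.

e_ss = 0.1176

G(s) has no poles at the origin.
This is a Type 0 system. Kp = lim_{s→0} G(s) = 60/8 = 15/2.
e_ss = 1/(1 + Kp) = 1/(1 + 15/2) = 2/17 ≈ 0.1176.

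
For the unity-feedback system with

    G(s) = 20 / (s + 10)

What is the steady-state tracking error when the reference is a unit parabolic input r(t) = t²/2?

G(s) has no poles at the origin.
This is a Type 0 system; Ka = lim_{s→0} s^2·G(s) = 0, so the steady-state error for a parabola input is infinite.

e_ss = ∞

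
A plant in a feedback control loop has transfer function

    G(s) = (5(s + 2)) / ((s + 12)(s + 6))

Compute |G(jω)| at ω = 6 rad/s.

|G(j6)| ≈ 0.2778

Substitute s = j6: numerator = 10 + j30, denominator = 36 + j108.
|G(j6)| = |10 + j30| / |36 + j108| = 31.623 / 113.84 ≈ 0.2778.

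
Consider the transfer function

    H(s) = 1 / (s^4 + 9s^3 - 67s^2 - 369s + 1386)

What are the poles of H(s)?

s = -11, 6, 3, -7

The poles are the roots of the denominator s^4 + 9s^3 - 67s^2 - 369s + 1386 = 0.
Trying s = -11: the polynomial evaluates to 0, so (s + 11) is a factor.
Dividing out leaves s^3 - 2s^2 - 45s + 126 = 0.
This factors further as (s - 6)(s - 3)(s + 7) = 0.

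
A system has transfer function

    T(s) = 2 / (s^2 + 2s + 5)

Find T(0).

Set s = 0: T(0) = (2) / (5) = 2/5.

T(0) = 2/5 ≈ 0.4000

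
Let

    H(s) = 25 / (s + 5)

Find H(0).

H(0) = 5

At s = 0 each factor (s + a) contributes a and each (s^2 + bs + c) contributes c.
H(0) = 25·1 / ((5)) = 25/5 = 5.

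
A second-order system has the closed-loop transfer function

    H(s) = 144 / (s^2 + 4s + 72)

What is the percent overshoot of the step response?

%OS ≈ 46.7%

Comparing s^2 + 4s + 72 to s^2 + 2ζωₙs + ωₙ²: ωₙ = √72 ≈ 8.485 rad/s and ζ = 4/(2·√72) ≈ 0.2357.
%OS = 100·exp(−πζ/√(1−ζ²)) = 100·exp(−π·0.2357/√(1−0.2357²)) ≈ 46.7%.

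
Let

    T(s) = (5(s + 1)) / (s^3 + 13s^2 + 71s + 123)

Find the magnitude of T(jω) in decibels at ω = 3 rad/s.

Substitute s = j3: numerator = 5 + j15, denominator = 6 + j186.
|T(j3)| = |5 + j15| / |6 + j186| = 15.811 / 186.10 ≈ 0.08496.
In decibels: 20·log₁₀(0.08496) ≈ -21.4 dB.

|T(j3)|_dB ≈ -21.4 dB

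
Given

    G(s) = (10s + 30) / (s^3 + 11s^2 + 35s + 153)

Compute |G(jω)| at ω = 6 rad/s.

|G(j6)| ≈ 0.2760

Substitute s = j6: numerator = 30 + j60, denominator = -243 - j6.
|G(j6)| = |30 + j60| / |-243 - j6| = 67.082 / 243.07 ≈ 0.2760.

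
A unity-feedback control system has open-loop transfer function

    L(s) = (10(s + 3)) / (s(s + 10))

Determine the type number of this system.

Type 1

The denominator has 1 factor of s at the origin (free integrator), so this is a Type 1 system.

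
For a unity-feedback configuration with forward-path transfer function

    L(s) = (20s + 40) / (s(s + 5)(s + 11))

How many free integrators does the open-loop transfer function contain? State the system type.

The denominator has 1 factor of s at the origin (free integrator), so this is a Type 1 system.

Type 1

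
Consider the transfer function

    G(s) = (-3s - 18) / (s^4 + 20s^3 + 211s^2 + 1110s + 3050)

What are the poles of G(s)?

s = -5 + 5j, -5 - 5j, -5 + 6j, -5 - 6j

The poles are the roots of the denominator s^4 + 20s^3 + 211s^2 + 1110s + 3050 = 0.
No real roots exist; factor into two real quadratics: (s^2 + 10s + 50)(s^2 + 10s + 61) = 0.
Each quadratic gives a conjugate pair via the quadratic formula.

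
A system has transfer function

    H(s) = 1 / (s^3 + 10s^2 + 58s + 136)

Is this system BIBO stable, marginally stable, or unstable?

The denominator s^3 + 10s^2 + 58s + 136 factors as (s^2 + 6s + 34)(s + 4), giving poles at s = -3 ± 5j, -4.
Since all poles lie strictly in the left half-plane, the system is stable.

stable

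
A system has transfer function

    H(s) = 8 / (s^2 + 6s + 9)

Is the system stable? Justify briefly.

The denominator s^2 + 6s + 9 factors as (s + 3)^2, giving poles at s = -3, -3.
Since all poles lie strictly in the left half-plane, the system is stable.

stable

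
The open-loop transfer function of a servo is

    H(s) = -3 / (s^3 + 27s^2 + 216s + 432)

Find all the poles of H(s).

The poles are the roots of the denominator s^3 + 27s^2 + 216s + 432 = 0.
Trying s = -12: the polynomial evaluates to 0, so (s + 12) is a factor.
Dividing out leaves s^2 + 15s + 36 = 0.
Factoring the quadratic: (s + 3)(s + 12) = 0.

s = -12, -3, -12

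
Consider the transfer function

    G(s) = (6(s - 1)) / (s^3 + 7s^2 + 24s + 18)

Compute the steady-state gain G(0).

Set s = 0: G(0) = (-6) / (18) = -1/3.

G(0) = -1/3 ≈ -0.3333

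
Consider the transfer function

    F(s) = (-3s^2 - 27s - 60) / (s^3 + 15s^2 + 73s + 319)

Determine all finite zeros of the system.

Set the numerator to zero: -3s^2 - 27s - 60 = 0, i.e. -3·(s^2 + 9s + 20) = 0.
Factoring: (s + 4)(s + 5) = 0.

s = -4, -5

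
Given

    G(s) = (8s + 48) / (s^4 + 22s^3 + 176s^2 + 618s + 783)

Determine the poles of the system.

s = -5 ± 2j, -3, -9

The poles are the roots of the denominator s^4 + 22s^3 + 176s^2 + 618s + 783 = 0.
Trying s = -3: the polynomial evaluates to 0, so (s + 3) is a factor.
Dividing out leaves s^3 + 19s^2 + 119s + 261 = 0.
This factors further as (s^2 + 10s + 29)(s + 9) = 0.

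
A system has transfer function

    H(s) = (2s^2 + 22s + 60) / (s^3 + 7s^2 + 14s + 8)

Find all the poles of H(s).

s = -1, -4, -2

The poles are the roots of the denominator s^3 + 7s^2 + 14s + 8 = 0.
Trying s = -1: the polynomial evaluates to 0, so (s + 1) is a factor.
Dividing out leaves s^2 + 6s + 8 = 0.
Factoring the quadratic: (s + 4)(s + 2) = 0.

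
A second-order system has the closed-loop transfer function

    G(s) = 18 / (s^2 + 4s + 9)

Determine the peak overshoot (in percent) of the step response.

%OS ≈ 6.02%

Comparing s^2 + 4s + 9 to s^2 + 2ζωₙs + ωₙ²: ωₙ = 3 rad/s and ζ = 4/(2·3) ≈ 0.6667.
%OS = 100·exp(−πζ/√(1−ζ²)) = 100·exp(−π·0.6667/√(1−0.6667²)) ≈ 6.02%.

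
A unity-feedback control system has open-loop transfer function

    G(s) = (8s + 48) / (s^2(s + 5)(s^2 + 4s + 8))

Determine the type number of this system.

The denominator has 2 factors of s at the origin (free integrators), so this is a Type 2 system.

Type 2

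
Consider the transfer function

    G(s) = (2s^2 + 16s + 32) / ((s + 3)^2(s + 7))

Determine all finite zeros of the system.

Set the numerator to zero: 2s^2 + 16s + 32 = 0, i.e. 2·(s^2 + 8s + 16) = 0.
Factoring: (s + 4)^2 = 0.

s = -4, -4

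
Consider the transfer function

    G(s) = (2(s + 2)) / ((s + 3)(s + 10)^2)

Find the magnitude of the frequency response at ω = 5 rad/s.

|G(j5)| ≈ 0.01478

Substitute s = j5: numerator = 4 + j10, denominator = -275 + j675.
|G(j5)| = |4 + j10| / |-275 + j675| = 10.770 / 728.87 ≈ 0.01478.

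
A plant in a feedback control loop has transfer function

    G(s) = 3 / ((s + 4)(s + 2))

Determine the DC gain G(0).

G(0) = 3/8 ≈ 0.3750

At s = 0 each factor (s + a) contributes a and each (s^2 + bs + c) contributes c.
G(0) = 3·1 / ((4) · (2)) = 3/8 = 3/8.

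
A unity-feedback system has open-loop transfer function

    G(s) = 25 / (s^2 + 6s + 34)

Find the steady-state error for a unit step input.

e_ss = 0.5763

G(s) has no poles at the origin.
This is a Type 0 system. Kp = lim_{s→0} G(s) = 25/34.
e_ss = 1/(1 + Kp) = 1/(1 + 25/34) = 34/59 ≈ 0.5763.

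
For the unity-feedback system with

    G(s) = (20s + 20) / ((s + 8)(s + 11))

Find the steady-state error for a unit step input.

e_ss = 0.8148

G(s) has no poles at the origin.
This is a Type 0 system. Kp = lim_{s→0} G(s) = 20/88 = 5/22.
e_ss = 1/(1 + Kp) = 1/(1 + 5/22) = 22/27 ≈ 0.8148.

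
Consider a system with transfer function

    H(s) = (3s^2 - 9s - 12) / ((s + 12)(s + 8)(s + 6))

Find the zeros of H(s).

Set the numerator to zero: 3s^2 - 9s - 12 = 0, i.e. 3·(s^2 - 3s - 4) = 0.
Factoring: (s + 1)(s - 4) = 0.

s = -1, 4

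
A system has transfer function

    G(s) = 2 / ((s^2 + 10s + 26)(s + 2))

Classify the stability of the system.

The poles can be read from the denominator factors: s = -5 ± j, -2.
Since all poles lie strictly in the left half-plane, the system is stable.

stable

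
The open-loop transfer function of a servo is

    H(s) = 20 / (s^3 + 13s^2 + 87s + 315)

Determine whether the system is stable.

The denominator s^3 + 13s^2 + 87s + 315 factors as (s^2 + 6s + 45)(s + 7), giving poles at s = -3 ± 6j, -7.
Since all poles lie strictly in the left half-plane, the system is stable.

stable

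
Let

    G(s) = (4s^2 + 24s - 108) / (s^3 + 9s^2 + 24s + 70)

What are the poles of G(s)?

The poles are the roots of the denominator s^3 + 9s^2 + 24s + 70 = 0.
Trying s = -7: the polynomial evaluates to 0, so (s + 7) is a factor.
Dividing out leaves s^2 + 2s + 10 = 0.
The quadratic formula then gives s = -1 ± 3j.

s = -7, -1 ± 3j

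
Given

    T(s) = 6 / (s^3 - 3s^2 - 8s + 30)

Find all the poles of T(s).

The poles are the roots of the denominator s^3 - 3s^2 - 8s + 30 = 0.
Trying s = -3: the polynomial evaluates to 0, so (s + 3) is a factor.
Dividing out leaves s^2 - 6s + 10 = 0.
The quadratic formula then gives s = 3 ± 1j.

s = 3 ± j, -3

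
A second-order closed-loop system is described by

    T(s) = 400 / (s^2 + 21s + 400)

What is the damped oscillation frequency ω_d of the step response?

ω_d ≈ 17.02 rad/s

Comparing s^2 + 21s + 400 to s^2 + 2ζωₙs + ωₙ²: ωₙ = 20 rad/s and ζ = 21/(2·20) = 0.525.
ζωₙ = 21/2 = 10.5, so ω_d = ωₙ√(1−ζ²) = √(ωₙ² − (ζωₙ)²) = √(400 − 10.5²) = √289.75 ≈ 17.02 rad/s.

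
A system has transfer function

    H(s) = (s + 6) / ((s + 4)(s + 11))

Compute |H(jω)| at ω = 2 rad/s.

Substitute s = j2: numerator = 6 + j2, denominator = 40 + j30.
|H(j2)| = |6 + j2| / |40 + j30| = 6.3246 / 50 ≈ 0.1265.

|H(j2)| ≈ 0.1265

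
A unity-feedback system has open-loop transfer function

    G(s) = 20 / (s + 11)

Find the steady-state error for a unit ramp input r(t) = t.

e_ss = ∞

G(s) has no poles at the origin.
This is a Type 0 system; Kv = lim_{s→0} s·G(s) = 0, so the steady-state error for a ramp input is infinite.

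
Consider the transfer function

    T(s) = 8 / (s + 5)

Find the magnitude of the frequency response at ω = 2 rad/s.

Substitute s = j2: numerator = 8, denominator = 5 + j2.
|T(j2)| = |8| / |5 + j2| = 8 / 5.3852 ≈ 1.486.

|T(j2)| ≈ 1.486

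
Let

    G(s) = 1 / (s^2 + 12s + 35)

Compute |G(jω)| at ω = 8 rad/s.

Substitute s = j8: numerator = 1, denominator = -29 + j96.
|G(j8)| = |1| / |-29 + j96| = 1 / 100.28 ≈ 0.009972.

|G(j8)| ≈ 0.009972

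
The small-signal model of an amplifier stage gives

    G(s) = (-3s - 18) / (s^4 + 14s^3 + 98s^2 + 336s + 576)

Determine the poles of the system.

The poles are the roots of the denominator s^4 + 14s^3 + 98s^2 + 336s + 576 = 0.
No real roots exist; factor into two real quadratics: (s^2 + 8s + 32)(s^2 + 6s + 18) = 0.
Each quadratic gives a conjugate pair via the quadratic formula.

s = -4 + 4j, -4 - 4j, -3 + 3j, -3 - 3j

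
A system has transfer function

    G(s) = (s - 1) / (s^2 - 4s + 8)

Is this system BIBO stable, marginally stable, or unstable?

unstable

The poles can be read from the denominator factors: s = 2 + 2j, 2 - 2j.
Since the pole(s) at s = 2 ± 2j lie in the right half-plane, the system is unstable.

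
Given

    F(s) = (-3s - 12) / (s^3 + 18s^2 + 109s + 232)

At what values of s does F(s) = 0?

s = -4

Set the numerator to zero: -3s - 12 = 0, i.e. -3·(s + 4) = 0.
So s = -4.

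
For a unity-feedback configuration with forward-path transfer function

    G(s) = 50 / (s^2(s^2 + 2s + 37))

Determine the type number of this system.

Type 2

The denominator has 2 factors of s at the origin (free integrators), so this is a Type 2 system.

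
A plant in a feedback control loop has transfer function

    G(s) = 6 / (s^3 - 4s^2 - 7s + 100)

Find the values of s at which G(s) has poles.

The poles are the roots of the denominator s^3 - 4s^2 - 7s + 100 = 0.
Trying s = -4: the polynomial evaluates to 0, so (s + 4) is a factor.
Dividing out leaves s^2 - 8s + 25 = 0.
The quadratic formula then gives s = 4 ± 3j.

s = -4, 4 + 3j, 4 - 3j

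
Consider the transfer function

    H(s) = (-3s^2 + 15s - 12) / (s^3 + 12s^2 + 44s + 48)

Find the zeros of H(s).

s = 1, 4

Set the numerator to zero: -3s^2 + 15s - 12 = 0, i.e. -3·(s^2 - 5s + 4) = 0.
Factoring: (s - 1)(s - 4) = 0.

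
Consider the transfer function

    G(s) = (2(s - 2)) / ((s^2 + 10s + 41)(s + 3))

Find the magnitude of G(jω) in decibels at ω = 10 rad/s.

Substitute s = j10: numerator = -4 + j20, denominator = -1177 - j290.
|G(j10)| = |-4 + j20| / |-1177 - j290| = 20.396 / 1212.2 ≈ 0.01683.
In decibels: 20·log₁₀(0.01683) ≈ -35.5 dB.

|G(j10)|_dB ≈ -35.5 dB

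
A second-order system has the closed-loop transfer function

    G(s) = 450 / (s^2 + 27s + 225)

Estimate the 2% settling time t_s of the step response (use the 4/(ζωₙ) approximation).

Comparing s^2 + 27s + 225 to s^2 + 2ζωₙs + ωₙ²: ωₙ = 15 rad/s and ζ = 27/(2·15) = 0.9.
ζωₙ = 27/2 = 13.5, so t_s ≈ 4/(ζωₙ) = 4/13.5 ≈ 0.2963 s.

t_s ≈ 0.2963 s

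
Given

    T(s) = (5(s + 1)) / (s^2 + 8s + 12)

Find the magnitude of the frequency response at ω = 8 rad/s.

Substitute s = j8: numerator = 5 + j40, denominator = -52 + j64.
|T(j8)| = |5 + j40| / |-52 + j64| = 40.311 / 82.462 ≈ 0.4888.

|T(j8)| ≈ 0.4888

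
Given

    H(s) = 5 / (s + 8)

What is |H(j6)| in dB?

|H(j6)|_dB ≈ -6.02 dB

Substitute s = j6: numerator = 5, denominator = 8 + j6.
|H(j6)| = |5| / |8 + j6| = 5 / 10 = 0.5000.
In decibels: 20·log₁₀(0.5000) ≈ -6.02 dB.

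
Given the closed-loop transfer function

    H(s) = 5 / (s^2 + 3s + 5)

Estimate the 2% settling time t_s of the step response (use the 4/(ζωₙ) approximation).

t_s ≈ 2.667 s

Comparing s^2 + 3s + 5 to s^2 + 2ζωₙs + ωₙ²: ωₙ = √5 ≈ 2.236 rad/s and ζ = 3/(2·√5) ≈ 0.6708.
ζωₙ = 3/2 = 1.5, so t_s ≈ 4/(ζωₙ) = 4/1.5 ≈ 2.667 s.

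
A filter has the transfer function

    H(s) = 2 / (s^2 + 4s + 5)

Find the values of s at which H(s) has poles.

s = -2 ± j

The poles are the roots of the denominator s^2 + 4s + 5 = 0.
Using the quadratic formula: s = (-4 ± √(-4))/2 = -2 ± 1j.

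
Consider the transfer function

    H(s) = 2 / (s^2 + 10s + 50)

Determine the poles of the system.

s = -5 ± 5j

The poles are the roots of the denominator s^2 + 10s + 50 = 0.
Using the quadratic formula: s = (-10 ± √(-100))/2 = -5 ± 5j.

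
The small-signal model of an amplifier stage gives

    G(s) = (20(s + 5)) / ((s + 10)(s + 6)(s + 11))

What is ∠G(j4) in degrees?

∠G(j4) ≈ -36.81°

At s = j4: numerator = 100 + j80, denominator = 228 + j880.
∠G = ∠num − ∠den = 38.660° − (75.475°) = -36.81°.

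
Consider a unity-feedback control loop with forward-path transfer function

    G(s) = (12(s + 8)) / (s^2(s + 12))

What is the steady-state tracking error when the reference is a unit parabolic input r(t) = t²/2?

G(s) has 2 poles at the origin.
This is a Type 2 system. Ka = lim_{s→0} s^2·G(s) = 96/12 = 8.
e_ss = 1/Ka = 1/(8) = 1/8 ≈ 0.1250.

e_ss = 0.1250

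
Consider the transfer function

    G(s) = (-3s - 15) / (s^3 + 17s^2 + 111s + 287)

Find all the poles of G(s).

The poles are the roots of the denominator s^3 + 17s^2 + 111s + 287 = 0.
Trying s = -7: the polynomial evaluates to 0, so (s + 7) is a factor.
Dividing out leaves s^2 + 10s + 41 = 0.
The quadratic formula then gives s = -5 ± 4j.

s = -5 ± 4j, -7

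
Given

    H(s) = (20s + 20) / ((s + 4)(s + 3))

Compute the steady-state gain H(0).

H(0) = 5/3 ≈ 1.667

Set s = 0: H(0) = (20) / (12) = 5/3.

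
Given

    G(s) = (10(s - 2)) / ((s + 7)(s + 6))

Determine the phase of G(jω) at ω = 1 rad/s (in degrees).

∠G(j1) ≈ 135.8°

At s = j1: numerator = -20 + j10, denominator = 41 + j13.
∠G = ∠num − ∠den = 153.43° − (17.592°) = 135.8°.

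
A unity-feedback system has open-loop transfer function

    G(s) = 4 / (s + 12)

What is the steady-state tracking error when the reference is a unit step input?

e_ss = 0.7500

G(s) has no poles at the origin.
This is a Type 0 system. Kp = lim_{s→0} G(s) = 4/12 = 1/3.
e_ss = 1/(1 + Kp) = 1/(1 + 1/3) = 3/4 ≈ 0.7500.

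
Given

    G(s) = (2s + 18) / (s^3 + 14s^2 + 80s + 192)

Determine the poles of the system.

s = -4 + 4j, -4 - 4j, -6

The poles are the roots of the denominator s^3 + 14s^2 + 80s + 192 = 0.
Trying s = -6: the polynomial evaluates to 0, so (s + 6) is a factor.
Dividing out leaves s^2 + 8s + 32 = 0.
The quadratic formula then gives s = -4 ± 4j.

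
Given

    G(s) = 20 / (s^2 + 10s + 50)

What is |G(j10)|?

|G(j10)| ≈ 0.1789

Substitute s = j10: numerator = 20, denominator = -50 + j100.
|G(j10)| = |20| / |-50 + j100| = 20 / 111.80 ≈ 0.1789.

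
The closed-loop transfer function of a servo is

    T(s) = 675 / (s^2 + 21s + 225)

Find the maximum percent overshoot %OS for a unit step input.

Comparing s^2 + 21s + 225 to s^2 + 2ζωₙs + ωₙ²: ωₙ = 15 rad/s and ζ = 21/(2·15) = 0.7.
%OS = 100·exp(−πζ/√(1−ζ²)) = 100·exp(−π·0.7/√(1−0.7²)) ≈ 4.60%.

%OS ≈ 4.60%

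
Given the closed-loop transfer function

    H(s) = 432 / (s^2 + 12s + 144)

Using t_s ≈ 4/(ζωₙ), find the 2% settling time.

Comparing s^2 + 12s + 144 to s^2 + 2ζωₙs + ωₙ²: ωₙ = 12 rad/s and ζ = 12/(2·12) = 0.5.
ζωₙ = 12/2 = 6, so t_s ≈ 4/(ζωₙ) = 4/6 ≈ 0.6667 s.

t_s ≈ 0.6667 s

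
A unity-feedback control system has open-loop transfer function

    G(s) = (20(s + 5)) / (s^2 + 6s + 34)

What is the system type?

The denominator has no factor of s at the origin — no free integrator — so this is a Type 0 system.

Type 0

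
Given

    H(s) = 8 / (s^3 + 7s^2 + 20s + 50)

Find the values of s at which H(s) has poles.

The poles are the roots of the denominator s^3 + 7s^2 + 20s + 50 = 0.
Trying s = -5: the polynomial evaluates to 0, so (s + 5) is a factor.
Dividing out leaves s^2 + 2s + 10 = 0.
The quadratic formula then gives s = -1 ± 3j.

s = -1 ± 3j, -5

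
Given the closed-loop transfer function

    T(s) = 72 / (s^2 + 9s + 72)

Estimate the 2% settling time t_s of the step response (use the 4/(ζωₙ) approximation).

t_s ≈ 0.8889 s

Comparing s^2 + 9s + 72 to s^2 + 2ζωₙs + ωₙ²: ωₙ = √72 ≈ 8.485 rad/s and ζ = 9/(2·√72) ≈ 0.5303.
ζωₙ = 9/2 = 4.5, so t_s ≈ 4/(ζωₙ) = 4/4.5 ≈ 0.8889 s.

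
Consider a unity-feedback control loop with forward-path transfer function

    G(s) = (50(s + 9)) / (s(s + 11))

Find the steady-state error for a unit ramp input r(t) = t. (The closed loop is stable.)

e_ss = 0.02444

G(s) has one pole at the origin.
This is a Type 1 system. Kv = lim_{s→0} s·G(s) = 450/11.
e_ss = 1/Kv = 1/(450/11) = 11/450 ≈ 0.02444.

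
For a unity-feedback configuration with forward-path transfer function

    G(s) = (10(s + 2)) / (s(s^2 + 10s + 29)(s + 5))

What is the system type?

Type 1

The denominator has 1 factor of s at the origin (free integrator), so this is a Type 1 system.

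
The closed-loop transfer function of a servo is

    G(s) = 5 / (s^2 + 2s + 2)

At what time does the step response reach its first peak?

Comparing s^2 + 2s + 2 to s^2 + 2ζωₙs + ωₙ²: ωₙ = √2 ≈ 1.414 rad/s and ζ = 2/(2·√2) ≈ 0.7071.
ζωₙ = 2/2 = 1, so ω_d = ωₙ√(1−ζ²) = √(ωₙ² − (ζωₙ)²) = √(2 − 1²) = √1 = 1 rad/s.
t_p = π/ω_d = π/1 ≈ 3.142 s.

t_p ≈ 3.142 s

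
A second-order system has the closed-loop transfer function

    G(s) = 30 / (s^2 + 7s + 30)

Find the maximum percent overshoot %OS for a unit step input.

%OS ≈ 7.35%

Comparing s^2 + 7s + 30 to s^2 + 2ζωₙs + ωₙ²: ωₙ = √30 ≈ 5.477 rad/s and ζ = 7/(2·√30) ≈ 0.6390.
%OS = 100·exp(−πζ/√(1−ζ²)) = 100·exp(−π·0.6390/√(1−0.6390²)) ≈ 7.35%.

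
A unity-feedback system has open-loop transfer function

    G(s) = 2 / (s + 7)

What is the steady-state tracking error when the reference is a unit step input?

G(s) has no poles at the origin.
This is a Type 0 system. Kp = lim_{s→0} G(s) = 2/7.
e_ss = 1/(1 + Kp) = 1/(1 + 2/7) = 7/9 ≈ 0.7778.

e_ss = 0.7778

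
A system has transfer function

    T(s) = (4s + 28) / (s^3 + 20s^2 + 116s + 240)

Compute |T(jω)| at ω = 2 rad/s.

|T(j2)| ≈ 0.1058

Substitute s = j2: numerator = 28 + j8, denominator = 160 + j224.
|T(j2)| = |28 + j8| / |160 + j224| = 29.120 / 275.27 ≈ 0.1058.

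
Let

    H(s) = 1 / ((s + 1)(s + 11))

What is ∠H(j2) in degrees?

At s = j2: numerator = 1, denominator = 7 + j24.
∠H = ∠num − ∠den = 0° − (73.740°) = -73.74°.

∠H(j2) ≈ -73.74°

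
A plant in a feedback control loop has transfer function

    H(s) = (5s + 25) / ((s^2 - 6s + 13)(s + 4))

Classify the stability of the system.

The poles can be read from the denominator factors: s = 3 + 2j, 3 - 2j, -4.
Since the pole(s) at s = 3 ± 2j lie in the right half-plane, the system is unstable.

unstable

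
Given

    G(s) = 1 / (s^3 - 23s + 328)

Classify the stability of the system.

The denominator s^3 - 23s + 328 factors as (s + 8)(s^2 - 8s + 41), giving poles at s = -8, 4 + 5j, 4 - 5j.
Since the pole(s) at s = 4 + 5j, 4 - 5j lie in the right half-plane, the system is unstable.

unstable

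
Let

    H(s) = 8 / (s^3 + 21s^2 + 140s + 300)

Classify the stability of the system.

The denominator s^3 + 21s^2 + 140s + 300 factors as (s + 6)(s + 5)(s + 10), giving poles at s = -6, -5, -10.
Since all poles lie strictly in the left half-plane, the system is stable.

stable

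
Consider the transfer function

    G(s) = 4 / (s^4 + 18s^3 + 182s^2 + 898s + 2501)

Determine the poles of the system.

The poles are the roots of the denominator s^4 + 18s^3 + 182s^2 + 898s + 2501 = 0.
No real roots exist; factor into two real quadratics: (s^2 + 10s + 61)(s^2 + 8s + 41) = 0.
Each quadratic gives a conjugate pair via the quadratic formula.

s = -5 ± 6j, -4 ± 5j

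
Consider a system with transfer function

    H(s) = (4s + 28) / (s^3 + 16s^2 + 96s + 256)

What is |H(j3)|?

|H(j3)| ≈ 0.1073

Substitute s = j3: numerator = 28 + j12, denominator = 112 + j261.
|H(j3)| = |28 + j12| / |112 + j261| = 30.463 / 284.02 ≈ 0.1073.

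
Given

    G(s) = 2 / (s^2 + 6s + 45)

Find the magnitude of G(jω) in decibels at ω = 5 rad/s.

Substitute s = j5: numerator = 2, denominator = 20 + j30.
|G(j5)| = |2| / |20 + j30| = 2 / 36.056 ≈ 0.05547.
In decibels: 20·log₁₀(0.05547) ≈ -25.1 dB.

|G(j5)|_dB ≈ -25.1 dB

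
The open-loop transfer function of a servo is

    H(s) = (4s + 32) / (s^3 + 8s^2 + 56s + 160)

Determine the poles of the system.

The poles are the roots of the denominator s^3 + 8s^2 + 56s + 160 = 0.
Trying s = -4: the polynomial evaluates to 0, so (s + 4) is a factor.
Dividing out leaves s^2 + 4s + 40 = 0.
The quadratic formula then gives s = -2 ± 6j.

s = -2 ± 6j, -4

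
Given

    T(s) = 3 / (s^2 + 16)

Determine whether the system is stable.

The poles can be read from the denominator factors: s = ±4j.
Since the simple pole(s) at s = 4j, -4j lie on the jω-axis with none in the right half-plane, the system is marginally stable.

marginally stable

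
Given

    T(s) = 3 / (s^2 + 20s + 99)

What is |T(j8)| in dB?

|T(j8)|_dB ≈ -34.7 dB

Substitute s = j8: numerator = 3, denominator = 35 + j160.
|T(j8)| = |3| / |35 + j160| = 3 / 163.78 ≈ 0.01832.
In decibels: 20·log₁₀(0.01832) ≈ -34.7 dB.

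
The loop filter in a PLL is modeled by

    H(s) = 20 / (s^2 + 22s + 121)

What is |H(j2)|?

Substitute s = j2: numerator = 20, denominator = 117 + j44.
|H(j2)| = |20| / |117 + j44| = 20 / 125 = 0.1600.

|H(j2)| = 0.1600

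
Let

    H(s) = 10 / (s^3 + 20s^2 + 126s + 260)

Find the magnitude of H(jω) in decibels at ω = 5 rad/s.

Substitute s = j5: numerator = 10, denominator = -240 + j505.
|H(j5)| = |10| / |-240 + j505| = 10 / 559.13 ≈ 0.01788.
In decibels: 20·log₁₀(0.01788) ≈ -35.0 dB.

|H(j5)|_dB ≈ -35.0 dB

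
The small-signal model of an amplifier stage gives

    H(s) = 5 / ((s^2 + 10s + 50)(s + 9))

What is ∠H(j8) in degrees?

At s = j8: numerator = 5, denominator = -766 + j608.
∠H = ∠num − ∠den = 0° − (141.56°) = -141.6°.

∠H(j8) ≈ -141.6°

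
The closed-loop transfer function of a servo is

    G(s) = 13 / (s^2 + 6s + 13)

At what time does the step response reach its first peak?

Comparing s^2 + 6s + 13 to s^2 + 2ζωₙs + ωₙ²: ωₙ = √13 ≈ 3.606 rad/s and ζ = 6/(2·√13) ≈ 0.8321.
ζωₙ = 6/2 = 3, so ω_d = ωₙ√(1−ζ²) = √(ωₙ² − (ζωₙ)²) = √(13 − 3²) = √4 = 2 rad/s.
t_p = π/ω_d = π/2 ≈ 1.571 s.

t_p ≈ 1.571 s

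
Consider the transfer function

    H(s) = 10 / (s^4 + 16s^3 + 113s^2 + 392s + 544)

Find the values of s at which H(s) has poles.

s = -4 ± 4j, -4 ± j

The poles are the roots of the denominator s^4 + 16s^3 + 113s^2 + 392s + 544 = 0.
No real roots exist; factor into two real quadratics: (s^2 + 8s + 32)(s^2 + 8s + 17) = 0.
Each quadratic gives a conjugate pair via the quadratic formula.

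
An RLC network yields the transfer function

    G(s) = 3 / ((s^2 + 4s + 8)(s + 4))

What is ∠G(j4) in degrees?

At s = j4: numerator = 3, denominator = -96 + j32.
∠G = ∠num − ∠den = 0° − (161.57°) = -161.6°.

∠G(j4) ≈ -161.6°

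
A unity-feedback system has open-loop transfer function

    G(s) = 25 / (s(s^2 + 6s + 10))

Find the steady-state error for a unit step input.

e_ss = 0

G(s) has one pole at the origin.
This is a Type 1 system; for a step input the steady-state error is zero.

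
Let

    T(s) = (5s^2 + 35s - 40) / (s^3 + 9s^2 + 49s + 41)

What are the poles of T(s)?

The poles are the roots of the denominator s^3 + 9s^2 + 49s + 41 = 0.
Trying s = -1: the polynomial evaluates to 0, so (s + 1) is a factor.
Dividing out leaves s^2 + 8s + 41 = 0.
The quadratic formula then gives s = -4 ± 5j.

s = -4 + 5j, -4 - 5j, -1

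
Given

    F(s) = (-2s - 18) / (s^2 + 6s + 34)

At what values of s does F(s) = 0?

Set the numerator to zero: -2s - 18 = 0, i.e. -2·(s + 9) = 0.
So s = -9.

s = -9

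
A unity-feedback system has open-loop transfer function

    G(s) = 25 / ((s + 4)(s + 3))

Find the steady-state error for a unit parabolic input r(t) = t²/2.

G(s) has no poles at the origin.
This is a Type 0 system; Ka = lim_{s→0} s^2·G(s) = 0, so the steady-state error for a parabola input is infinite.

e_ss = ∞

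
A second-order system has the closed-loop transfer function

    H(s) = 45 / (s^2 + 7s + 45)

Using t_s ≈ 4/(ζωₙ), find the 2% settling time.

t_s ≈ 1.143 s

Comparing s^2 + 7s + 45 to s^2 + 2ζωₙs + ωₙ²: ωₙ = √45 ≈ 6.708 rad/s and ζ = 7/(2·√45) ≈ 0.5217.
ζωₙ = 7/2 = 3.5, so t_s ≈ 4/(ζωₙ) = 4/3.5 ≈ 1.143 s.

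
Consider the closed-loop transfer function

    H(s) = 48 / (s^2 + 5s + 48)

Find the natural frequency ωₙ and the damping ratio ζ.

Compare the denominator to the standard form s^2 + 2ζωₙs + ωₙ².
ωₙ² = 48, so ωₙ = √48 ≈ 6.928 rad/s.
2ζωₙ = 5, so ζ = 5/(2·√48) ≈ 0.3608.
With ζ = 0.3608 the response is underdamped.

ωₙ ≈ 6.928 rad/s, ζ ≈ 0.3608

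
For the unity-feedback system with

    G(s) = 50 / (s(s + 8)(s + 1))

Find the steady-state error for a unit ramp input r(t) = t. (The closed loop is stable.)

e_ss = 0.1600

G(s) has one pole at the origin.
This is a Type 1 system. Kv = lim_{s→0} s·G(s) = 50/8 = 25/4.
e_ss = 1/Kv = 1/(25/4) = 4/25 ≈ 0.1600.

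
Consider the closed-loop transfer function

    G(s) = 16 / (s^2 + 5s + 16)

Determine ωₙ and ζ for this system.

Compare the denominator to the standard form s^2 + 2ζωₙs + ωₙ².
ωₙ² = 16, so ωₙ = 4 rad/s.
2ζωₙ = 5, so ζ = 5/(2·4) = 0.625.

ωₙ = 4 rad/s, ζ = 0.625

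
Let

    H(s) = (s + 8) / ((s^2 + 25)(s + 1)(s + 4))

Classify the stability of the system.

marginally stable

The poles can be read from the denominator factors: s = 5j, -5j, -1, -4.
Since the simple pole(s) at s = 5j, -5j lie on the jω-axis with none in the right half-plane, the system is marginally stable.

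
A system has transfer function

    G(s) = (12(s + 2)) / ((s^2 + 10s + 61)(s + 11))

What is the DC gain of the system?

At s = 0 each factor (s + a) contributes a and each (s^2 + bs + c) contributes c.
G(0) = 12·(2) / ((61) · (11)) = 24/671 = 24/671.

G(0) = 24/671 ≈ 0.03577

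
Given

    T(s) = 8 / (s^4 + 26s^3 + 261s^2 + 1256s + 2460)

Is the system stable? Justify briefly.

stable

The denominator s^4 + 26s^3 + 261s^2 + 1256s + 2460 factors as (s^2 + 10s + 41)(s + 10)(s + 6), giving poles at s = -5 + 4j, -5 - 4j, -10, -6.
Since all poles lie strictly in the left half-plane, the system is stable.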